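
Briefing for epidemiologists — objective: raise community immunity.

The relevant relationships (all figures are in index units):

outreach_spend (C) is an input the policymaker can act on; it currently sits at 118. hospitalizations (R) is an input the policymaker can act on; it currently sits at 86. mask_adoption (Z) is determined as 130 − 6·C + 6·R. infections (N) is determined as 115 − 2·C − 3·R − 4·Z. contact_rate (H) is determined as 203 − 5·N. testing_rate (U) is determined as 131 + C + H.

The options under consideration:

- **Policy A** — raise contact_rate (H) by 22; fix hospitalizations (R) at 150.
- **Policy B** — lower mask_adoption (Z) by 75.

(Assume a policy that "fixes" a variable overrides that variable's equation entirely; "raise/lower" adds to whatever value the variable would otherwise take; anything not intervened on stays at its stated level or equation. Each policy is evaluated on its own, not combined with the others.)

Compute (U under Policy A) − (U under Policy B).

10162

Policy A (H + 22, R := 150):
  C = 118
  R = 150
  Z = 130 − 6·118 + 6·150 = 322
  N = 115 − 2·118 − 3·150 − 4·322 = -1859
  H = 203 − 5·(-1859) (+22 from intervention) = 9520
  U = 131 + 118 + 9520 = 9769
Policy B (Z − 75):
  C = 118
  R = 86
  Z = 130 − 6·118 + 6·86 (−75 from intervention) = -137
  N = 115 − 2·118 − 3·86 − 4·(-137) = 169
  H = 203 − 5·169 = -642
  U = 131 + 118 + (-642) = -393
U: 9769 − (-393) = 10162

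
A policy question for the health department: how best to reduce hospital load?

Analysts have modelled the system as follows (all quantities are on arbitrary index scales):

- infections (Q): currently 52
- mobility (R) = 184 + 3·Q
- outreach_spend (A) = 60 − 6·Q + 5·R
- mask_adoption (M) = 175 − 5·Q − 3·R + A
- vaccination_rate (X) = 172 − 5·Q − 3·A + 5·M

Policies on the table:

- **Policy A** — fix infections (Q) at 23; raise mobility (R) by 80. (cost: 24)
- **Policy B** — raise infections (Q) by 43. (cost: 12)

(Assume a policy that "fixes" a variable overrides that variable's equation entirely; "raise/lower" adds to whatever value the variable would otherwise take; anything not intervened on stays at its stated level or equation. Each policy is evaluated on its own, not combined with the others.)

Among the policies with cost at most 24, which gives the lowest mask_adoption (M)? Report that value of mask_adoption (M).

Policy A (Q := 23, R + 80):
  Q = 23
  R = 184 + 3·23 (+80 from intervention) = 333
  A = 60 − 6·23 + 5·333 = 1587
  M = 175 − 5·23 − 3·333 + 1587 = 648
Policy B (Q + 43):
  Q = 52 + 43 = 95
  R = 184 + 3·95 = 469
  A = 60 − 6·95 + 5·469 = 1835
  M = 175 − 5·95 − 3·469 + 1835 = 128
Comparing — Policy A: M=648, Policy B: M=128. Lowest is 128 (Policy B).

128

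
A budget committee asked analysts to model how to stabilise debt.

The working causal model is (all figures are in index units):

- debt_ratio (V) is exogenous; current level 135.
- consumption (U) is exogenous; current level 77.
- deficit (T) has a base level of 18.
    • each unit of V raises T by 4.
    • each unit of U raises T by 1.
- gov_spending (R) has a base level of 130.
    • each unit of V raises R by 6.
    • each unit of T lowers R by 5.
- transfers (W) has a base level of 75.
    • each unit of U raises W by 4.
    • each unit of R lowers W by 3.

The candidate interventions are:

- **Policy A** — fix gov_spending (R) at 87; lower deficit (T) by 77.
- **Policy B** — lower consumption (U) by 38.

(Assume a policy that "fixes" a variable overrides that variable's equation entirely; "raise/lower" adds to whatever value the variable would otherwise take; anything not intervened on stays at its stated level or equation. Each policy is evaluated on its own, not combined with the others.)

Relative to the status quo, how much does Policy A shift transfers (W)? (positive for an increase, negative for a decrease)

-6966

Baseline:
  V = 135
  U = 77
  T = 18 + 4·135 + 77 = 635
  R = 130 + 6·135 − 5·635 = -2235
  W = 75 + 4·77 − 3·(-2235) = 7088
Policy A (R := 87, T − 77):
  V = 135
  U = 77
  T = 18 + 4·135 + 77 (−77 from intervention) = 558
  R = 87
  W = 75 + 4·77 − 3·87 = 122
Change in W: 122 − 7088 = -6966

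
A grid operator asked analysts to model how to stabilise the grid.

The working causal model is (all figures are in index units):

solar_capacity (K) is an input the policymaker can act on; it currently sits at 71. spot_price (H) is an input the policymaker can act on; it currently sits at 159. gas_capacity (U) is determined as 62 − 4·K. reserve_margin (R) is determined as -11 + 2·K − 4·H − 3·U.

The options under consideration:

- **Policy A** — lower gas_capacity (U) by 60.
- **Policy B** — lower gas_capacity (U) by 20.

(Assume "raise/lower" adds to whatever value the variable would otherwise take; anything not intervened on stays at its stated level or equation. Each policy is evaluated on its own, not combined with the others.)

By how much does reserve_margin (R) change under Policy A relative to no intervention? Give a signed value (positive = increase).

Baseline:
  K = 71
  H = 159
  U = 62 − 4·71 = -222
  R = -11 + 2·71 − 4·159 − 3·(-222) = 161
Policy A (U − 60):
  K = 71
  H = 159
  U = 62 − 4·71 (−60 from intervention) = -282
  R = -11 + 2·71 − 4·159 − 3·(-282) = 341
Change in R: 341 − 161 = 180

180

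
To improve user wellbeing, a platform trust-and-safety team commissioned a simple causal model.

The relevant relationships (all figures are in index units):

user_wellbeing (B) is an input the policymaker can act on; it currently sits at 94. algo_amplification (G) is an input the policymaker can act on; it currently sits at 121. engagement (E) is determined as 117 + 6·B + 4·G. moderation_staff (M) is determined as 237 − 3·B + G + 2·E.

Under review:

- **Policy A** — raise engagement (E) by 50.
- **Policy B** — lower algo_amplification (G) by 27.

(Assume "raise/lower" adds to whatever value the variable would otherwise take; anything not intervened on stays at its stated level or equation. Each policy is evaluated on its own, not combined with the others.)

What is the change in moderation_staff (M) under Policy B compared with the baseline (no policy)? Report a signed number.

-243

Baseline:
  B = 94
  G = 121
  E = 117 + 6·94 + 4·121 = 1165
  M = 237 − 3·94 + 121 + 2·1165 = 2406
Policy B (G − 27):
  B = 94
  G = 121 − 27 = 94
  E = 117 + 6·94 + 4·94 = 1057
  M = 237 − 3·94 + 94 + 2·1057 = 2163
Change in M: 2163 − 2406 = -243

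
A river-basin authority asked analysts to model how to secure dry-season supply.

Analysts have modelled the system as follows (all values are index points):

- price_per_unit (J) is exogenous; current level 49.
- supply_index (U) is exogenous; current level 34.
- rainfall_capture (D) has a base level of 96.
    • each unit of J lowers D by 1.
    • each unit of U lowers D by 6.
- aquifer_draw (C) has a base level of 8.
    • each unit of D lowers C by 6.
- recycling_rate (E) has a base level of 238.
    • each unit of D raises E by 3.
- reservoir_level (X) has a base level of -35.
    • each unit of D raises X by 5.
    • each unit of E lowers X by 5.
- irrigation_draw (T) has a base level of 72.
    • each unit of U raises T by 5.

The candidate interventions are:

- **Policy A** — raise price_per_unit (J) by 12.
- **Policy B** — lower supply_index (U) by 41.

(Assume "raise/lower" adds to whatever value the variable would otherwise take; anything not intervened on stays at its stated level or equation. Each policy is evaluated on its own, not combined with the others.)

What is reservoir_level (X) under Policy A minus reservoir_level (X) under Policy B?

Policy A (J + 12):
  J = 49 + 12 = 61
  U = 34
  D = 96 − 61 − 6·34 = -169
  E = 238 + 3·(-169) = -269
  X = -35 + 5·(-169) − 5·(-269) = 465
Policy B (U − 41):
  J = 49
  U = 34 − 41 = -7
  D = 96 − 49 − 6·(-7) = 89
  E = 238 + 3·89 = 505
  X = -35 + 5·89 − 5·505 = -2115
X: 465 − (-2115) = 2580

2580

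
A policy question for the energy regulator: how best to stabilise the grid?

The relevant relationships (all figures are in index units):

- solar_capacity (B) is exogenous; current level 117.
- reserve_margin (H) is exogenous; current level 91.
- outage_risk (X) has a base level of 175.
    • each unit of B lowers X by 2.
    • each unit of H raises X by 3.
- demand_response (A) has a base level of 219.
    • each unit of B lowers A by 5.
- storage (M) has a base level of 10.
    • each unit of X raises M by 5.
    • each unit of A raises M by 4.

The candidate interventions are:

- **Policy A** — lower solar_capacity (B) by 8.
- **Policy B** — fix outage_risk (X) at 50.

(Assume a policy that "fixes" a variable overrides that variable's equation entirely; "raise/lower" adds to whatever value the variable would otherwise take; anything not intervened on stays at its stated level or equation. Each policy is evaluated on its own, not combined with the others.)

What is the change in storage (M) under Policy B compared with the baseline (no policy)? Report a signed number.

Baseline:
  B = 117
  H = 91
  X = 175 − 2·117 + 3·91 = 214
  A = 219 − 5·117 = -366
  M = 10 + 5·214 + 4·(-366) = -384
Policy B (X := 50):
  B = 117
  H = 91
  X = 50
  A = 219 − 5·117 = -366
  M = 10 + 5·50 + 4·(-366) = -1204
Change in M: -1204 − (-384) = -820

-820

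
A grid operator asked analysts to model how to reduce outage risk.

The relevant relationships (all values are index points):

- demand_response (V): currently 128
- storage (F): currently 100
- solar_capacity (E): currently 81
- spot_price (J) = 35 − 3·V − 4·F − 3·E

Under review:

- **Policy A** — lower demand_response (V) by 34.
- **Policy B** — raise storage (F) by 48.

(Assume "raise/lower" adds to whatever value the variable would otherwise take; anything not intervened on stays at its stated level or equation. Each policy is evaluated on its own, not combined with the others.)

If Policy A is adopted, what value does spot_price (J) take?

Policy A (V − 34):
  V = 128 − 34 = 94
  F = 100
  E = 81
  J = 35 − 3·94 − 4·100 − 3·81 = -890

-890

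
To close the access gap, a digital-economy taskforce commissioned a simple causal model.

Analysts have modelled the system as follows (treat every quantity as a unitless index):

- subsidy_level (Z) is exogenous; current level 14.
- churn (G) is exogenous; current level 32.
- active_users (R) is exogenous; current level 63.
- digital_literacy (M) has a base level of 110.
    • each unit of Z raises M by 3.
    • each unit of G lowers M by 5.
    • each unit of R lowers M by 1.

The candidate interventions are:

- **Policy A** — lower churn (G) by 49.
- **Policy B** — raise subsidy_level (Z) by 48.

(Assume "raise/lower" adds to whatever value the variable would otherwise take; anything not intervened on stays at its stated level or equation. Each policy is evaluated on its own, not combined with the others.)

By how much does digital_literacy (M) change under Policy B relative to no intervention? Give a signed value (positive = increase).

Baseline:
  Z = 14
  G = 32
  R = 63
  M = 110 + 3·14 − 5·32 − 63 = -71
Policy B (Z + 48):
  Z = 14 + 48 = 62
  G = 32
  R = 63
  M = 110 + 3·62 − 5·32 − 63 = 73
Change in M: 73 − (-71) = 144

144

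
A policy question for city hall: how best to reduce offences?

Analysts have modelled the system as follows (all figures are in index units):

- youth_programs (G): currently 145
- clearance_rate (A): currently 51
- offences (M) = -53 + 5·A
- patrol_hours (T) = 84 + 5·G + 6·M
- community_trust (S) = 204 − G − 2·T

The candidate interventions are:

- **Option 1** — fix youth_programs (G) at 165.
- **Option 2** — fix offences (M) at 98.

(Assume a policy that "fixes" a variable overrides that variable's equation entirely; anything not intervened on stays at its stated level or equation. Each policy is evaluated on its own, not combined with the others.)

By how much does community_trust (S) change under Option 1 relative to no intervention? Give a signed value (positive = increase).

Baseline:
  G = 145
  A = 51
  M = -53 + 5·51 = 202
  T = 84 + 5·145 + 6·202 = 2021
  S = 204 − 145 − 2·2021 = -3983
Option 1 (G := 165):
  G = 165
  A = 51
  M = -53 + 5·51 = 202
  T = 84 + 5·165 + 6·202 = 2121
  S = 204 − 165 − 2·2121 = -4203
Change in S: -4203 − (-3983) = -220

-220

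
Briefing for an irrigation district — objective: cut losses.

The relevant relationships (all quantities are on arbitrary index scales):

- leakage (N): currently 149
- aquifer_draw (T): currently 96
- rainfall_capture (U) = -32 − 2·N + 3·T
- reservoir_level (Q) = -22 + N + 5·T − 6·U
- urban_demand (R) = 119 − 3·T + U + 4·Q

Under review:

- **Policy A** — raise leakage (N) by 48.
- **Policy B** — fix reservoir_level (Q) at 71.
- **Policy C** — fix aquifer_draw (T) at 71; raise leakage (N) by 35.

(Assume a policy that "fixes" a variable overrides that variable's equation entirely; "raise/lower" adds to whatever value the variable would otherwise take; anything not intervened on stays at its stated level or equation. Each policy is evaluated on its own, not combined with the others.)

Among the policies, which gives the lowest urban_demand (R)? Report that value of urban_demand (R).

73

Policy A (N + 48):
  N = 149 + 48 = 197
  T = 96
  U = -32 − 2·197 + 3·96 = -138
  Q = -22 + 197 + 5·96 − 6·(-138) = 1483
  R = 119 − 3·96 + (-138) + 4·1483 = 5625
Policy B (Q := 71):
  N = 149
  T = 96
  U = -32 − 2·149 + 3·96 = -42
  Q = 71
  R = 119 − 3·96 + (-42) + 4·71 = 73
Policy C (T := 71, N + 35):
  N = 149 + 35 = 184
  T = 71
  U = -32 − 2·184 + 3·71 = -187
  Q = -22 + 184 + 5·71 − 6·(-187) = 1639
  R = 119 − 3·71 + (-187) + 4·1639 = 6275
Comparing — Policy A: R=5625, Policy B: R=73, Policy C: R=6275. Lowest is 73 (Policy B).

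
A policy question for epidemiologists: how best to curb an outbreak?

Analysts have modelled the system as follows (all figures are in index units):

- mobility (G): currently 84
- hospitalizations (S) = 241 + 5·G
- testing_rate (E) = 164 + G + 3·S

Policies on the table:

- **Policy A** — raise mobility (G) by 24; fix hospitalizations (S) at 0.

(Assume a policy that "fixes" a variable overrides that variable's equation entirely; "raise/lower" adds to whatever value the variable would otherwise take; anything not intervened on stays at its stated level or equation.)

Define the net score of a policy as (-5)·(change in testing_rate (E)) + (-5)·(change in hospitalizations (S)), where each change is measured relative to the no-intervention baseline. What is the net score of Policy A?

13100

Baseline:
  G = 84
  S = 241 + 5·84 = 661
  E = 164 + 84 + 3·661 = 2231
Policy A (G + 24, S := 0):
  G = 84 + 24 = 108
  S = 0
  E = 164 + 108 + 3·0 = 272
ΔE = 272 − 2231 = -1959; ΔS = 0 − 661 = -661
Score = (-5)·(-1959) + (-5)·(-661) = 13100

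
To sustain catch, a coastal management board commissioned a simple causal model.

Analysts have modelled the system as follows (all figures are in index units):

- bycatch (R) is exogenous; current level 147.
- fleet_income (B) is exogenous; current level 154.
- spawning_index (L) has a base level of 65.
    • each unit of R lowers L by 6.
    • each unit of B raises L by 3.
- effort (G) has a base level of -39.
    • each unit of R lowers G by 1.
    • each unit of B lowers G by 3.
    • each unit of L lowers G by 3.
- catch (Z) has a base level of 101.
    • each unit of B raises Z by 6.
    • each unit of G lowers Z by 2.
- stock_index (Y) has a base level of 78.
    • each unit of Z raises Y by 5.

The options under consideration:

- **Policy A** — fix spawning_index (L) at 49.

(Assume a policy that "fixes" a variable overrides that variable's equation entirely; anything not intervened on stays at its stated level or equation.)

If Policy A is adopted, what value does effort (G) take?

-795

Policy A (L := 49):
  R = 147
  B = 154
  L = 49
  G = -39 − 147 − 3·154 − 3·49 = -795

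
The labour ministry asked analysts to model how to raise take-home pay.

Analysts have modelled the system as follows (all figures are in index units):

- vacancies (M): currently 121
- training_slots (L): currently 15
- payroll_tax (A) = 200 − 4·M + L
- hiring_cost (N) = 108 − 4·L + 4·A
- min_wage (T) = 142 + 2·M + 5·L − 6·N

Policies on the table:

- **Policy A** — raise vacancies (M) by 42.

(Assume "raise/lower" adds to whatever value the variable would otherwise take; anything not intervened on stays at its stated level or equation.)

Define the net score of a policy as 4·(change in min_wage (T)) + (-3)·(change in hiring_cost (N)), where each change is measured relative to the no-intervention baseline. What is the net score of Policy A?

18480

Baseline:
  M = 121
  L = 15
  A = 200 − 4·121 + 15 = -269
  N = 108 − 4·15 + 4·(-269) = -1028
  T = 142 + 2·121 + 5·15 − 6·(-1028) = 6627
Policy A (M + 42):
  M = 121 + 42 = 163
  L = 15
  A = 200 − 4·163 + 15 = -437
  N = 108 − 4·15 + 4·(-437) = -1700
  T = 142 + 2·163 + 5·15 − 6·(-1700) = 10743
ΔT = 10743 − 6627 = 4116; ΔN = -1700 − (-1028) = -672
Score = 4·4116 + (-3)·(-672) = 18480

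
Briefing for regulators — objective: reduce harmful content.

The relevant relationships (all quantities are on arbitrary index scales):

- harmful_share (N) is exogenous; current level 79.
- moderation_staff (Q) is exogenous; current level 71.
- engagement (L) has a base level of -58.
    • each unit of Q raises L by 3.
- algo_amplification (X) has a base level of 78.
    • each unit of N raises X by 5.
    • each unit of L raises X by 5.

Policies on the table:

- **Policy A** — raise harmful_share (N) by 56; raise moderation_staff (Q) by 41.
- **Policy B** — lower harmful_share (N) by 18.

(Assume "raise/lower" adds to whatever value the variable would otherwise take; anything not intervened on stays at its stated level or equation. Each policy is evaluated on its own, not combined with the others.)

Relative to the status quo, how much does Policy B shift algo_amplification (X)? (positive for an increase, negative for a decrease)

Baseline:
  N = 79
  Q = 71
  L = -58 + 3·71 = 155
  X = 78 + 5·79 + 5·155 = 1248
Policy B (N − 18):
  N = 79 − 18 = 61
  Q = 71
  L = -58 + 3·71 = 155
  X = 78 + 5·61 + 5·155 = 1158
Change in X: 1158 − 1248 = -90

-90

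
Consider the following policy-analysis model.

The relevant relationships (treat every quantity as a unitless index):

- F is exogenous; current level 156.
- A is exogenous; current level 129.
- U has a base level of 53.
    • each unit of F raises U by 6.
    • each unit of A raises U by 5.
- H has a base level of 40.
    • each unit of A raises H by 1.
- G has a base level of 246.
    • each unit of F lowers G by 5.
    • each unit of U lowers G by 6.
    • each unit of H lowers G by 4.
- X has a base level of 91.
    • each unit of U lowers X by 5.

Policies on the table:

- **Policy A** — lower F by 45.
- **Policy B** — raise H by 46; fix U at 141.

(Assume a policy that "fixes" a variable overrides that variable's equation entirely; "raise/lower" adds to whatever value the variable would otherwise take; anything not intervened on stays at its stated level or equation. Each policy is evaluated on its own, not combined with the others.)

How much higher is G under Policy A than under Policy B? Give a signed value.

Policy A (F − 45):
  F = 156 − 45 = 111
  A = 129
  U = 53 + 6·111 + 5·129 = 1364
  H = 40 + 129 = 169
  G = 246 − 5·111 − 6·1364 − 4·169 = -9169
Policy B (H + 46, U := 141):
  F = 156
  A = 129
  U = 141
  H = 40 + 129 (+46 from intervention) = 215
  G = 246 − 5·156 − 6·141 − 4·215 = -2240
G: -9169 − (-2240) = -6929

-6929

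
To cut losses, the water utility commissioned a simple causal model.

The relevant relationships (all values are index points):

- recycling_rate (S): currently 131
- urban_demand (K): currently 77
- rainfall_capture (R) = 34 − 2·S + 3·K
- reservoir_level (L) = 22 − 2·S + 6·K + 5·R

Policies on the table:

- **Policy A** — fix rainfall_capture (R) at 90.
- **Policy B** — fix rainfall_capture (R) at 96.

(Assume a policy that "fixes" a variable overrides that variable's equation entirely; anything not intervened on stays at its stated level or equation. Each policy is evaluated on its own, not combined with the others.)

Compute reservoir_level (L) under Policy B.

702

Policy B (R := 96):
  S = 131
  K = 77
  R = 96
  L = 22 − 2·131 + 6·77 + 5·96 = 702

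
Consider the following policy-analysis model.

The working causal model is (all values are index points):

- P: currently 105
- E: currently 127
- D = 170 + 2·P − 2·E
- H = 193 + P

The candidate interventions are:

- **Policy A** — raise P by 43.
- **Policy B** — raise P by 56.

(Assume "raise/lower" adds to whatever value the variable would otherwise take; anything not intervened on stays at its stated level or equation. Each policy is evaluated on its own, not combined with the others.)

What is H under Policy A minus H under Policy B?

Policy A (P + 43):
  P = 105 + 43 = 148
  H = 193 + 148 = 341
Policy B (P + 56):
  P = 105 + 56 = 161
  H = 193 + 161 = 354
H: 341 − 354 = -13

-13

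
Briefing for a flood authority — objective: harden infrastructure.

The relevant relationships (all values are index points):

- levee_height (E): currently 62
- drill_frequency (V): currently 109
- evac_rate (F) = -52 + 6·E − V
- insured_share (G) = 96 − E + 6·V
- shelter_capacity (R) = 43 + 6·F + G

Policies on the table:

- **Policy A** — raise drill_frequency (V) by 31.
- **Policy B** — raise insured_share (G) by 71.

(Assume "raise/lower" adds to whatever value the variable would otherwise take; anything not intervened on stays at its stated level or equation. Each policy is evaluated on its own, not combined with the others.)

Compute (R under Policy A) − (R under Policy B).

Policy A (V + 31):
  E = 62
  V = 109 + 31 = 140
  F = -52 + 6·62 − 140 = 180
  G = 96 − 62 + 6·140 = 874
  R = 43 + 6·180 + 874 = 1997
Policy B (G + 71):
  E = 62
  V = 109
  F = -52 + 6·62 − 109 = 211
  G = 96 − 62 + 6·109 (+71 from intervention) = 759
  R = 43 + 6·211 + 759 = 2068
R: 1997 − 2068 = -71

-71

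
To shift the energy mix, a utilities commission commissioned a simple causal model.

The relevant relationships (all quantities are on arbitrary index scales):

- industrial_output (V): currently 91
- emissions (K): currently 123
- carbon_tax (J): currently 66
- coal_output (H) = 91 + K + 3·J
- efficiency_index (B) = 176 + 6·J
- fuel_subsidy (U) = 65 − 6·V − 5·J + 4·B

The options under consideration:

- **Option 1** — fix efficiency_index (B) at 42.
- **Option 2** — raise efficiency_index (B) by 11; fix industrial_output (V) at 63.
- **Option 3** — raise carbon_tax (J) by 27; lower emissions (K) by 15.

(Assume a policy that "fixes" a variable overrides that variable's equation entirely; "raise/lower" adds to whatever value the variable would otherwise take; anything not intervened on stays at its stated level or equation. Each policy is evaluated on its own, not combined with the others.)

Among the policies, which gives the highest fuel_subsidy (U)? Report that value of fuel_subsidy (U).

Option 1 (B := 42):
  V = 91
  J = 66
  B = 42
  U = 65 − 6·91 − 5·66 + 4·42 = -643
Option 2 (B + 11, V := 63):
  V = 63
  J = 66
  B = 176 + 6·66 (+11 from intervention) = 583
  U = 65 − 6·63 − 5·66 + 4·583 = 1689
Option 3 (J + 27, K − 15):
  V = 91
  J = 66 + 27 = 93
  B = 176 + 6·93 = 734
  U = 65 − 6·91 − 5·93 + 4·734 = 1990
Comparing — Option 1: U=-643, Option 2: U=1689, Option 3: U=1990. Highest is 1990 (Option 3).

1990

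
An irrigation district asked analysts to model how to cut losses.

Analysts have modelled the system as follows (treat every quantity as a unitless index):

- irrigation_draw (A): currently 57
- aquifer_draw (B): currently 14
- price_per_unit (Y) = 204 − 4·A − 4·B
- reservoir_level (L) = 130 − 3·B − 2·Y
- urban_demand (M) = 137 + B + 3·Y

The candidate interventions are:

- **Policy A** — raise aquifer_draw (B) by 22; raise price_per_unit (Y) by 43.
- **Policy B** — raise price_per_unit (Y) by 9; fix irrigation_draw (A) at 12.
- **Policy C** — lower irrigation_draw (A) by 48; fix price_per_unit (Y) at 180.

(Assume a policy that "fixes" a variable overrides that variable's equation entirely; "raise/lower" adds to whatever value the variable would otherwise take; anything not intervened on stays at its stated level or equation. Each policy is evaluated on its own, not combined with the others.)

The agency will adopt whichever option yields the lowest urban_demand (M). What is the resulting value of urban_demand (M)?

Policy A (B + 22, Y + 43):
  A = 57
  B = 14 + 22 = 36
  Y = 204 − 4·57 − 4·36 (+43 from intervention) = -125
  M = 137 + 36 + 3·(-125) = -202
Policy B (Y + 9, A := 12):
  A = 12
  B = 14
  Y = 204 − 4·12 − 4·14 (+9 from intervention) = 109
  M = 137 + 14 + 3·109 = 478
Policy C (A − 48, Y := 180):
  A = 57 − 48 = 9
  B = 14
  Y = 180
  M = 137 + 14 + 3·180 = 691
Comparing — Policy A: M=-202, Policy B: M=478, Policy C: M=691. Lowest is -202 (Policy A).

-202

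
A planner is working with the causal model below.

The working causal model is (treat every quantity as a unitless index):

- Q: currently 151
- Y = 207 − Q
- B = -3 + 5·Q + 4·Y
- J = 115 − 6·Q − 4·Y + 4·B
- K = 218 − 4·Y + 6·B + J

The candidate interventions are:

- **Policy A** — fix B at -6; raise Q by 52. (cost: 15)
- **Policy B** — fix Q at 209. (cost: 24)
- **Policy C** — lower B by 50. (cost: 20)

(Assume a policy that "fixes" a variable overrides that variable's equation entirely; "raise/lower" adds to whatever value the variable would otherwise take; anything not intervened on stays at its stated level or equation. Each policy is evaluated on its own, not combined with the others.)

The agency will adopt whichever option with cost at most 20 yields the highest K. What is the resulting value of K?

Policy A (B := -6, Q + 52):
  Q = 151 + 52 = 203
  Y = 207 − 203 = 4
  B = -6
  J = 115 − 6·203 − 4·4 + 4·(-6) = -1143
  K = 218 − 4·4 + 6·(-6) + (-1143) = -977
Policy C (B − 50):
  Q = 151
  Y = 207 − 151 = 56
  B = -3 + 5·151 + 4·56 (−50 from intervention) = 926
  J = 115 − 6·151 − 4·56 + 4·926 = 2689
  K = 218 − 4·56 + 6·926 + 2689 = 8239
Comparing — Policy A: K=-977, Policy C: K=8239. Highest is 8239 (Policy C).

8239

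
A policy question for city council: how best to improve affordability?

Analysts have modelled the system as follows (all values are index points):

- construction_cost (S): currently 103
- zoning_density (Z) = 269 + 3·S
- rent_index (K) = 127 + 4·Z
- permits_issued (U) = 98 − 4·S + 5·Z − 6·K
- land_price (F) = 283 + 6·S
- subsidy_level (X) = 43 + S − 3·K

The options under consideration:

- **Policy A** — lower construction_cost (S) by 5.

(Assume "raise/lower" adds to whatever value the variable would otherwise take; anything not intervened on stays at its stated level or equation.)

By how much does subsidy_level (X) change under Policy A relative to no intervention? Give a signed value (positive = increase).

175

Baseline:
  S = 103
  Z = 269 + 3·103 = 578
  K = 127 + 4·578 = 2439
  X = 43 + 103 − 3·2439 = -7171
Policy A (S − 5):
  S = 103 − 5 = 98
  Z = 269 + 3·98 = 563
  K = 127 + 4·563 = 2379
  X = 43 + 98 − 3·2379 = -6996
Change in X: -6996 − (-7171) = 175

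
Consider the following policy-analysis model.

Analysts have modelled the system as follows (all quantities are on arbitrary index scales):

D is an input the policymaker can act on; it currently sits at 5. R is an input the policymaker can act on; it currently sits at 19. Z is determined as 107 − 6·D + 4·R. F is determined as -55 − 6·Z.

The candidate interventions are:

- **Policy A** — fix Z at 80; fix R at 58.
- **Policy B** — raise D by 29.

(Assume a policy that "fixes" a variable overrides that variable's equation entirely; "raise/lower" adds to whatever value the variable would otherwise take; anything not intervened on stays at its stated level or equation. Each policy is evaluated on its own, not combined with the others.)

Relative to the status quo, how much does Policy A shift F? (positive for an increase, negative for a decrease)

438

Baseline:
  D = 5
  R = 19
  Z = 107 − 6·5 + 4·19 = 153
  F = -55 − 6·153 = -973
Policy A (Z := 80, R := 58):
  D = 5
  R = 58
  Z = 80
  F = -55 − 6·80 = -535
Change in F: -535 − (-973) = 438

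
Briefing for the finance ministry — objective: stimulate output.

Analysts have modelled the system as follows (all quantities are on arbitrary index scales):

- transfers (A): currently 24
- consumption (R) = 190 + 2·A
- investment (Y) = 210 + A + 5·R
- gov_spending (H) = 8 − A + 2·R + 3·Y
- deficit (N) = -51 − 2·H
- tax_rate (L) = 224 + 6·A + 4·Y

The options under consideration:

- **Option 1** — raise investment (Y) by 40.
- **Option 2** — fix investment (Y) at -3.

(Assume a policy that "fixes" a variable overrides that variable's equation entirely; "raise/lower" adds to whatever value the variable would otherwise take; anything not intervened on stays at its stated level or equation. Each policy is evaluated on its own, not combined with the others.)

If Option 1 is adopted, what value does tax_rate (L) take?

6224

Option 1 (Y + 40):
  A = 24
  R = 190 + 2·24 = 238
  Y = 210 + 24 + 5·238 (+40 from intervention) = 1464
  L = 224 + 6·24 + 4·1464 = 6224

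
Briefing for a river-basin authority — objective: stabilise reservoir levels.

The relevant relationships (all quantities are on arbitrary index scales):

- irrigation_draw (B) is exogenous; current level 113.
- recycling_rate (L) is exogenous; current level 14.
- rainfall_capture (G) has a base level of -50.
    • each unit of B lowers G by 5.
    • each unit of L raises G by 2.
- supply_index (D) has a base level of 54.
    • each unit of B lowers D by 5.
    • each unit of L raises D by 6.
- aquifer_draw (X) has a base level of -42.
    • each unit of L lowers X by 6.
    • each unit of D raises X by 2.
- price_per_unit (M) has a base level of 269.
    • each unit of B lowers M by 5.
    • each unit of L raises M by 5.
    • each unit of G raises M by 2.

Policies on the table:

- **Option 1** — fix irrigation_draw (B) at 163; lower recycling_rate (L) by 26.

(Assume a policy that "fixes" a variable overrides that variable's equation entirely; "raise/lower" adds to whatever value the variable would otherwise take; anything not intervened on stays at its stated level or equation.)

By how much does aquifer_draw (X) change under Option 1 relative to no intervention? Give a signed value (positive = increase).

Baseline:
  B = 113
  L = 14
  D = 54 − 5·113 + 6·14 = -427
  X = -42 − 6·14 + 2·(-427) = -980
Option 1 (B := 163, L − 26):
  B = 163
  L = 14 − 26 = -12
  D = 54 − 5·163 + 6·(-12) = -833
  X = -42 − 6·(-12) + 2·(-833) = -1636
Change in X: -1636 − (-980) = -656

-656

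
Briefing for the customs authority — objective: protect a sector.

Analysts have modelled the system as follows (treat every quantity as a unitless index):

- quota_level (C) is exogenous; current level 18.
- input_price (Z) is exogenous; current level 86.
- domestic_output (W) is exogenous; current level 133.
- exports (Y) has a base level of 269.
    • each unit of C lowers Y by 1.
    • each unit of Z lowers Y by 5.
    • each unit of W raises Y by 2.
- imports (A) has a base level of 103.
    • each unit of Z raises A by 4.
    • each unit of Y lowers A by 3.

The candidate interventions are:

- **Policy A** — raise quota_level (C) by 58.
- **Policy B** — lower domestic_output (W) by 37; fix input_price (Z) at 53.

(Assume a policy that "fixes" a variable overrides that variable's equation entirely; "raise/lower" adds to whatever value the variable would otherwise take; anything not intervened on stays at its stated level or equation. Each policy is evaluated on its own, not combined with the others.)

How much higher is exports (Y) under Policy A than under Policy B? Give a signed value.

Policy A (C + 58):
  C = 18 + 58 = 76
  Z = 86
  W = 133
  Y = 269 − 76 − 5·86 + 2·133 = 29
Policy B (W − 37, Z := 53):
  C = 18
  Z = 53
  W = 133 − 37 = 96
  Y = 269 − 18 − 5·53 + 2·96 = 178
Y: 29 − 178 = -149

-149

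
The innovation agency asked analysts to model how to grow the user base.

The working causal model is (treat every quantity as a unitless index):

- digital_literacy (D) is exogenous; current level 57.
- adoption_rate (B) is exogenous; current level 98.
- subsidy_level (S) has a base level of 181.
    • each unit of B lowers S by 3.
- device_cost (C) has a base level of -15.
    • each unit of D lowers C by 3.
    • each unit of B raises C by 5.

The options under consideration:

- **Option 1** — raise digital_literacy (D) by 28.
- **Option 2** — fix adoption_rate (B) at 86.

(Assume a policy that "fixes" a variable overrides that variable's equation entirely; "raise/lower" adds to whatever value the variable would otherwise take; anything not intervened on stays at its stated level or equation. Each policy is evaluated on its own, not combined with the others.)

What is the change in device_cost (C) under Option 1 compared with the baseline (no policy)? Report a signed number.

Baseline:
  D = 57
  B = 98
  C = -15 − 3·57 + 5·98 = 304
Option 1 (D + 28):
  D = 57 + 28 = 85
  B = 98
  C = -15 − 3·85 + 5·98 = 220
Change in C: 220 − 304 = -84

-84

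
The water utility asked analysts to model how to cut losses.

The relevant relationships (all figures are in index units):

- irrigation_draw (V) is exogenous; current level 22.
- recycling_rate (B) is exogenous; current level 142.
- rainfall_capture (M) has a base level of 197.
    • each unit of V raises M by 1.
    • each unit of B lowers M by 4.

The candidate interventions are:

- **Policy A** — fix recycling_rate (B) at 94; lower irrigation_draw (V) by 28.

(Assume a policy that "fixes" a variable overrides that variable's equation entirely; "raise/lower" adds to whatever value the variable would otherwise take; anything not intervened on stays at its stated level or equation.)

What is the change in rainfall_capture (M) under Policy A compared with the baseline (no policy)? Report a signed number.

164

Baseline:
  V = 22
  B = 142
  M = 197 + 22 − 4·142 = -349
Policy A (B := 94, V − 28):
  V = 22 − 28 = -6
  B = 94
  M = 197 + (-6) − 4·94 = -185
Change in M: -185 − (-349) = 164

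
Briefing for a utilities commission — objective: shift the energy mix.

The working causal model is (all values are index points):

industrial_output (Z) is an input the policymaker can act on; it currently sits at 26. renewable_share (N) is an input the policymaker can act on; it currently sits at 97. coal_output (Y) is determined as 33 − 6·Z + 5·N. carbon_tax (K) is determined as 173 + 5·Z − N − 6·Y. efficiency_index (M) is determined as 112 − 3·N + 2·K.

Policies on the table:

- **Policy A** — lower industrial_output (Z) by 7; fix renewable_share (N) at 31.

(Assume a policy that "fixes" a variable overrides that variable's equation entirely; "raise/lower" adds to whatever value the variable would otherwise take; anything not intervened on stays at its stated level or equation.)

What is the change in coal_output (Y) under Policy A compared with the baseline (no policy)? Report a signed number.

Baseline:
  Z = 26
  N = 97
  Y = 33 − 6·26 + 5·97 = 362
Policy A (Z − 7, N := 31):
  Z = 26 − 7 = 19
  N = 31
  Y = 33 − 6·19 + 5·31 = 74
Change in Y: 74 − 362 = -288

-288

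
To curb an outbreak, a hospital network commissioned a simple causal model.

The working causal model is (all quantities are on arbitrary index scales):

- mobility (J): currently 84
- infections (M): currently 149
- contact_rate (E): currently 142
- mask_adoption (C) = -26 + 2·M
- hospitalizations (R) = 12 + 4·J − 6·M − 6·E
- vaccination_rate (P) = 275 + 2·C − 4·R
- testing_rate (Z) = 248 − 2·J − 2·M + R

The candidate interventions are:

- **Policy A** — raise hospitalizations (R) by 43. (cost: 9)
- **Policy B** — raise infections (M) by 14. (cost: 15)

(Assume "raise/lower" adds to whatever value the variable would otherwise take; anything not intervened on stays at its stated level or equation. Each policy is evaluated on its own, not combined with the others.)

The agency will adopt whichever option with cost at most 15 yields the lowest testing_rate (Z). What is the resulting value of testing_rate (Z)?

-1728

Policy A (R + 43):
  J = 84
  M = 149
  E = 142
  R = 12 + 4·84 − 6·149 − 6·142 (+43 from intervention) = -1355
  Z = 248 − 2·84 − 2·149 + (-1355) = -1573
Policy B (M + 14):
  J = 84
  M = 149 + 14 = 163
  E = 142
  R = 12 + 4·84 − 6·163 − 6·142 = -1482
  Z = 248 − 2·84 − 2·163 + (-1482) = -1728
Comparing — Policy A: Z=-1573, Policy B: Z=-1728. Lowest is -1728 (Policy B).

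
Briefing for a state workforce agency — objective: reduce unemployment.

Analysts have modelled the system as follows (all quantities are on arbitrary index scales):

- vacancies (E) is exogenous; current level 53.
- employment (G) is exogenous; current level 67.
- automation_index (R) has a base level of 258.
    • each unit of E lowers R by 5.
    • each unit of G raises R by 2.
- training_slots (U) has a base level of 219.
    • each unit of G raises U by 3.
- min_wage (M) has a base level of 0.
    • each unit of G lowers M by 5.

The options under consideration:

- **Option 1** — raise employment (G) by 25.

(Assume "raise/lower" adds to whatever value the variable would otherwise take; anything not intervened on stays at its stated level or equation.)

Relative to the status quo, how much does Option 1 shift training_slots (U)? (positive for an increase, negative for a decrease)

Baseline:
  G = 67
  U = 219 + 3·67 = 420
Option 1 (G + 25):
  G = 67 + 25 = 92
  U = 219 + 3·92 = 495
Change in U: 495 − 420 = 75

75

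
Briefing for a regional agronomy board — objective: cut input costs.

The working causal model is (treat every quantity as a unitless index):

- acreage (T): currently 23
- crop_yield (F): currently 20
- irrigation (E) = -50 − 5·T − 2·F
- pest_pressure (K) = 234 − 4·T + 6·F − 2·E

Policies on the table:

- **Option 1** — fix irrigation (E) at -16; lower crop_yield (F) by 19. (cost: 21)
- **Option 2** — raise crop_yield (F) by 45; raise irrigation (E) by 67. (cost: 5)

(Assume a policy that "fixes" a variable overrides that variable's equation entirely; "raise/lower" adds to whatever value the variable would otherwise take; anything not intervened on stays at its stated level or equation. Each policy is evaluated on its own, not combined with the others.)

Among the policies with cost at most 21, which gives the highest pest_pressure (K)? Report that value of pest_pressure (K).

Option 1 (E := -16, F − 19):
  T = 23
  F = 20 − 19 = 1
  E = -16
  K = 234 − 4·23 + 6·1 − 2·(-16) = 180
Option 2 (F + 45, E + 67):
  T = 23
  F = 20 + 45 = 65
  E = -50 − 5·23 − 2·65 (+67 from intervention) = -228
  K = 234 − 4·23 + 6·65 − 2·(-228) = 988
Comparing — Option 1: K=180, Option 2: K=988. Highest is 988 (Option 2).

988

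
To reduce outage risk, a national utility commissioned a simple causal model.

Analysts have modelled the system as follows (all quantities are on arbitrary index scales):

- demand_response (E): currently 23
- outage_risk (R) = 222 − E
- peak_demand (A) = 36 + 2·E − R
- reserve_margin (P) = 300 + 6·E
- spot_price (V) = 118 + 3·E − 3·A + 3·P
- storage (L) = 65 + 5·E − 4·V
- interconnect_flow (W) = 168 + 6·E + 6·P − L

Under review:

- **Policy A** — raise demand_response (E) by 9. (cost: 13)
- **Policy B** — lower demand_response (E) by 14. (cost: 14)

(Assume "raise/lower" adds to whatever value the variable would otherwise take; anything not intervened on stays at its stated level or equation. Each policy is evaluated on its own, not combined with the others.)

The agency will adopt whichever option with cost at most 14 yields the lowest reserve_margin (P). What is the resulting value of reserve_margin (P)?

Policy A (E + 9):
  E = 23 + 9 = 32
  P = 300 + 6·32 = 492
Policy B (E − 14):
  E = 23 − 14 = 9
  P = 300 + 6·9 = 354
Comparing — Policy A: P=492, Policy B: P=354. Lowest is 354 (Policy B).

354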